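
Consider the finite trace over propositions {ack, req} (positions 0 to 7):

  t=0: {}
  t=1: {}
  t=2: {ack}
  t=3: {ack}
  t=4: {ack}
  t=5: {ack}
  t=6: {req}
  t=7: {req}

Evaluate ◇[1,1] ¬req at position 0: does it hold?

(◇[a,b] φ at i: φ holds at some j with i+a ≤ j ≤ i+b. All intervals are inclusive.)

Holds

Check ¬req at each j in [1,1]:
  j=1: true
Found at j=1 → formula holds.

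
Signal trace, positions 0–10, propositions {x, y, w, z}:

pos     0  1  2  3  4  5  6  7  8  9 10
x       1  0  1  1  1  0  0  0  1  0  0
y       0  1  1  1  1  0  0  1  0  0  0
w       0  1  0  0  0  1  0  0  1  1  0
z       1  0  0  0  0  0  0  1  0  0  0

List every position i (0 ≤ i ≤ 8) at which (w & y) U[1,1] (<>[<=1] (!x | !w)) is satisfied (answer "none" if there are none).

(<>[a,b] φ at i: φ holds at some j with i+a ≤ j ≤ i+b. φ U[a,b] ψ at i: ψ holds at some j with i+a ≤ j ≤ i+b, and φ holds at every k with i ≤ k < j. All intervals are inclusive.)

Evaluate at each i in [0,8]:
  i=0: ✗ (lhs fails at k=0 before rhs at j=1)
  i=1: ✓ (rhs at j=2; lhs holds on [1,1])
  i=2: ✗ (lhs fails at k=2 before rhs at j=3)
  i=3: ✗ (lhs fails at k=3 before rhs at j=4)
  i=4: ✗ (lhs fails at k=4 before rhs at j=5)
  i=5: ✗ (lhs fails at k=5 before rhs at j=6)
  i=6: ✗ (lhs fails at k=6 before rhs at j=7)
  i=7: ✗ (lhs fails at k=7 before rhs at j=8)
  i=8: ✗ (lhs fails at k=8 before rhs at j=9)

1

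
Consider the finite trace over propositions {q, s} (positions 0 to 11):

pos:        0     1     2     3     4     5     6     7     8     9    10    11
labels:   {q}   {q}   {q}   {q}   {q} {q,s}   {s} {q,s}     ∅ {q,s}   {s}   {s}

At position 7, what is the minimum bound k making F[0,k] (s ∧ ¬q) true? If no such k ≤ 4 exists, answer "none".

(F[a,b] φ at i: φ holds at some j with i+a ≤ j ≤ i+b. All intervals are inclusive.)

Scan j = 7,8,… for (s ∧ ¬q):
  j=7: fails
  j=8: fails
  j=9: fails
  j=10: holds
First hit at j=10, so smallest k = 10-7 = 3.

3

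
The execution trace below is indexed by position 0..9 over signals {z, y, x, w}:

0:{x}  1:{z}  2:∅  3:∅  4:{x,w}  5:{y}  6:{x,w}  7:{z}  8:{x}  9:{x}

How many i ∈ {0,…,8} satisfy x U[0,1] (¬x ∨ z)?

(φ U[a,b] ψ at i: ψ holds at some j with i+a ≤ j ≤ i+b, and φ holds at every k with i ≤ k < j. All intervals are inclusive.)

8

Evaluate at each i in [0,8]:
  i=0: ✓ (rhs at j=1; lhs holds on [0,0])
  i=1: ✓ (rhs at j=1)
  i=2: ✓ (rhs at j=2)
  i=3: ✓ (rhs at j=3)
  i=4: ✓ (rhs at j=5; lhs holds on [4,4])
  i=5: ✓ (rhs at j=5)
  i=6: ✓ (rhs at j=7; lhs holds on [6,6])
  i=7: ✓ (rhs at j=7)
  i=8: ✗ (no rhs in [8,9])
Positions where it holds: {0, 1, 2, 3, 4, 5, 6, 7} → 8.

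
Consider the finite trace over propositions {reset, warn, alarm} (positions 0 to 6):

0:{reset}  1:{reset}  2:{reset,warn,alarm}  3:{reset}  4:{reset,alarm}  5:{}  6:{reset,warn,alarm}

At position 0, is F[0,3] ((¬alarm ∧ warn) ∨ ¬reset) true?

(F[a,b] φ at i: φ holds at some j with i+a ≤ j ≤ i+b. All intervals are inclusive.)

Does not hold

Check ((¬alarm ∧ warn) ∨ ¬reset) at each j in [0,3]:
  j=0: false
  j=1: false
  j=2: false
  j=3: false
No position in the window satisfies it → formula fails.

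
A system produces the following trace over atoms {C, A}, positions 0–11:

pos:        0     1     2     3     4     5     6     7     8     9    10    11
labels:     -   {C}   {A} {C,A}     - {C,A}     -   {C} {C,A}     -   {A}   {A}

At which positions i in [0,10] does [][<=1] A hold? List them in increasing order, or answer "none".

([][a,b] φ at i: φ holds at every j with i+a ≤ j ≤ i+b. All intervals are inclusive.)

2, 10

Evaluate at each i in [0,10]:
  i=0: ✗ (fails at j=0)
  i=1: ✗ (fails at j=1)
  i=2: ✓ (all of [2,3])
  i=3: ✗ (fails at j=4)
  i=4: ✗ (fails at j=4)
  i=5: ✗ (fails at j=6)
  i=6: ✗ (fails at j=6)
  i=7: ✗ (fails at j=7)
  i=8: ✗ (fails at j=9)
  i=9: ✗ (fails at j=9)
  i=10: ✓ (all of [10,11])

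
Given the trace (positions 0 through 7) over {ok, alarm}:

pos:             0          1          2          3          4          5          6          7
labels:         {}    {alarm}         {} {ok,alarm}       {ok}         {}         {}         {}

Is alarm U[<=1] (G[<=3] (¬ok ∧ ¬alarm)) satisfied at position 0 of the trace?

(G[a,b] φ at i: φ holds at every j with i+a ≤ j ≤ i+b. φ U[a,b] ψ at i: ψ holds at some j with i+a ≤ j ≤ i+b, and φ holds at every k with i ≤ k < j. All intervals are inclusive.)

Need some j in [0,1] with G[<=3] (¬ok ∧ ¬alarm), and alarm at every k in [0,j-1].
  j=0: G[<=3] (¬ok ∧ ¬alarm) — fails at 1.
  j=1: G[<=3] (¬ok ∧ ¬alarm) — fails at 1.
No j in the window works → until fails.

False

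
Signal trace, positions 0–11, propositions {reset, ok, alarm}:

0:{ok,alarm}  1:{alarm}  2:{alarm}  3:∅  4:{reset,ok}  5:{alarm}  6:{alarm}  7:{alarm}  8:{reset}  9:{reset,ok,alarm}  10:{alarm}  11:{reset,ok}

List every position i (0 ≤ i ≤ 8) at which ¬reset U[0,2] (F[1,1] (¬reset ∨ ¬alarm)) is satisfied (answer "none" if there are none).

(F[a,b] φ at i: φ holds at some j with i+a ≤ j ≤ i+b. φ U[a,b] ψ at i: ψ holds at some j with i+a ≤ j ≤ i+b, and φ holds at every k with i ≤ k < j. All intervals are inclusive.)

0, 1, 2, 3, 4, 5, 6, 7

Evaluate at each i in [0,8]:
  i=0: ✓ (rhs at j=0)
  i=1: ✓ (rhs at j=1)
  i=2: ✓ (rhs at j=2)
  i=3: ✓ (rhs at j=3)
  i=4: ✓ (rhs at j=4)
  i=5: ✓ (rhs at j=5)
  i=6: ✓ (rhs at j=6)
  i=7: ✓ (rhs at j=7)
  i=8: ✗ (lhs fails at k=8 before rhs at j=9)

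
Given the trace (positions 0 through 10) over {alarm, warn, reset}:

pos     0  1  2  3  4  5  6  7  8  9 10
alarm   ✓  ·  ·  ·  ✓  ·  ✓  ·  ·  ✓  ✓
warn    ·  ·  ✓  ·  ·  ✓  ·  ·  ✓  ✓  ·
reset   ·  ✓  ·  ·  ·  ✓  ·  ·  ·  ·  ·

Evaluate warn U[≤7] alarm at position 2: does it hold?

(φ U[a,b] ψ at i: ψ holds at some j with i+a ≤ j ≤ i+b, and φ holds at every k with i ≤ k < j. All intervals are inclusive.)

Does not hold

Need some j in [2,9] with alarm, and warn at every k in [2,j-1].
  j=2: alarm false.
  j=3: alarm false.
  j=4: alarm holds, but warn fails at k=3 → not this j.
  j=5: alarm false.
  j=6: alarm holds, but warn fails at k=3 → not this j.
  j=7: alarm false.
  j=8: alarm false.
  j=9: alarm holds, but warn fails at k=3 → not this j.
No j in the window works → until fails.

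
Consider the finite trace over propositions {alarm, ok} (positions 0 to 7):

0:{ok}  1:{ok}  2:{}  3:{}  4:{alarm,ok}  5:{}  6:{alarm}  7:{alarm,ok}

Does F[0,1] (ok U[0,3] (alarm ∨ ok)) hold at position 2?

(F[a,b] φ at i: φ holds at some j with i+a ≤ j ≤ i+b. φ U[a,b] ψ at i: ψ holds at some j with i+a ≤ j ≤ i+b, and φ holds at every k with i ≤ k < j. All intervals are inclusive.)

No

Check (ok U[0,3] (alarm ∨ ok)) at each j in [2,3]:
  j=2: fails
  j=3: fails
No position in the window satisfies it → formula fails.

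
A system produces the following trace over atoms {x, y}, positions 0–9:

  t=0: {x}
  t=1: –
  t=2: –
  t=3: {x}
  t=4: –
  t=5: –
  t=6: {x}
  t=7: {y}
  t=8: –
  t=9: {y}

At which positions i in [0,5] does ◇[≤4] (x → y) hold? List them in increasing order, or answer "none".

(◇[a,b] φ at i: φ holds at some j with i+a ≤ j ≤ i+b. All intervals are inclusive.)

Evaluate at each i in [0,5]:
  i=0: ✓ (witness j=1)
  i=1: ✓ (witness j=1)
  i=2: ✓ (witness j=2)
  i=3: ✓ (witness j=4)
  i=4: ✓ (witness j=4)
  i=5: ✓ (witness j=5)

0, 1, 2, 3, 4, 5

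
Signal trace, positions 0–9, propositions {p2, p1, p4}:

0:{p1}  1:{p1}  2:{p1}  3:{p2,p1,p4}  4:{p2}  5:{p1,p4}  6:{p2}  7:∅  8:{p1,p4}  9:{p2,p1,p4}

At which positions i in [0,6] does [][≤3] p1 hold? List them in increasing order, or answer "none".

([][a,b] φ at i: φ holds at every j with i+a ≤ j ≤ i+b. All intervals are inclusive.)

Evaluate at each i in [0,6]:
  i=0: ✓ (all of [0,3])
  i=1: ✗ (fails at j=4)
  i=2: ✗ (fails at j=4)
  i=3: ✗ (fails at j=4)
  i=4: ✗ (fails at j=4)
  i=5: ✗ (fails at j=6)
  i=6: ✗ (fails at j=6)

0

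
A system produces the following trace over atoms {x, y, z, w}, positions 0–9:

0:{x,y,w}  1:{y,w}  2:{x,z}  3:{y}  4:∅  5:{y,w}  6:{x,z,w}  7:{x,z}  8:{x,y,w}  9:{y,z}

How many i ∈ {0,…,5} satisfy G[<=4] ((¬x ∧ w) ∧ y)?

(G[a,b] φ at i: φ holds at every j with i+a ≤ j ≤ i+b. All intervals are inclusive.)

Evaluate at each i in [0,5]:
  i=0: ✗ (fails at j=0)
  i=1: ✗ (fails at j=2)
  i=2: ✗ (fails at j=2)
  i=3: ✗ (fails at j=3)
  i=4: ✗ (fails at j=4)
  i=5: ✗ (fails at j=6)
Positions where it holds: {} → 0.

0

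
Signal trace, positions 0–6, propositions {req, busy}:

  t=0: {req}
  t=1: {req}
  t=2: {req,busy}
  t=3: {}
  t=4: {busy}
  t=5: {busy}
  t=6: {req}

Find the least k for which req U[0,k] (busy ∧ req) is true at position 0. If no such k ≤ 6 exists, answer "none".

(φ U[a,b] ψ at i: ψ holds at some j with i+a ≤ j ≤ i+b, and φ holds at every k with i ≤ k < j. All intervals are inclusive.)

Need earliest j ≥ 0 with (busy ∧ req), and req at every k in [0,j-1].
  j=0: rhs fails.
  j=1: rhs fails.
  j=2: rhs holds; lhs holds on [0,1]. k = 2.

2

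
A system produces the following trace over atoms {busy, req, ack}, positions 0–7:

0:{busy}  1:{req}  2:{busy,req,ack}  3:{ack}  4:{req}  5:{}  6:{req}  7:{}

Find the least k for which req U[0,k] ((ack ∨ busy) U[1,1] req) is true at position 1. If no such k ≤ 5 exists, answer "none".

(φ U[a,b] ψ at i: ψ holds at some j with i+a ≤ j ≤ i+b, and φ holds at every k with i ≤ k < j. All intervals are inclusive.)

2

Need earliest j ≥ 1 with ((ack ∨ busy) U[1,1] req), and req at every k in [1,j-1].
  j=1: rhs fails.
  j=2: rhs fails.
  j=3: rhs holds; lhs holds on [1,2]. k = 2.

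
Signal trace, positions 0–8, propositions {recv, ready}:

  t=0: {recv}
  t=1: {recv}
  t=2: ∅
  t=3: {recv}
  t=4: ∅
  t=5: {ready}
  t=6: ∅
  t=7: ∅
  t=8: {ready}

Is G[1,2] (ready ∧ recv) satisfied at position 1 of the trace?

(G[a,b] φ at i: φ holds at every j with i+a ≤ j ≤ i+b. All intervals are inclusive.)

Check (ready ∧ recv) at every j in [2,3]:
  j=2: false
  j=3: false
Fails at j=2 → formula fails.

No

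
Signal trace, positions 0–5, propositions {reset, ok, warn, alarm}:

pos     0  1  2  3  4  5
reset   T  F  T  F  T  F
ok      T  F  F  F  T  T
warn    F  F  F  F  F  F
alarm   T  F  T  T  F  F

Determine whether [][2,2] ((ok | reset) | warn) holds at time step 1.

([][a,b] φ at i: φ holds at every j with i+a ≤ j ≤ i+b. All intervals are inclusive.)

Check ((ok | reset) | warn) at every j in [3,3]:
  j=3: false
Fails at j=3 → formula fails.

Does not hold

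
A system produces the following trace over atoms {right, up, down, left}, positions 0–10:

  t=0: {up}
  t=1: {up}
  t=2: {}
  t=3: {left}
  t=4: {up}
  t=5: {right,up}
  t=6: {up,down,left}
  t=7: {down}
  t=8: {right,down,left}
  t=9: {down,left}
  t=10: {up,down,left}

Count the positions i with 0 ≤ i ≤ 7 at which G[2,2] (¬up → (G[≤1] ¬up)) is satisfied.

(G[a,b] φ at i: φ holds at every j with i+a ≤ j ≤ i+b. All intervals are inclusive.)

Evaluate at each i in [0,7]:
  i=0: ✓ (all of [2,2])
  i=1: ✗ (fails at j=3)
  i=2: ✓ (all of [4,4])
  i=3: ✓ (all of [5,5])
  i=4: ✓ (all of [6,6])
  i=5: ✓ (all of [7,7])
  i=6: ✓ (all of [8,8])
  i=7: ✗ (fails at j=9)
Positions where it holds: {0, 2, 3, 4, 5, 6} → 6.

6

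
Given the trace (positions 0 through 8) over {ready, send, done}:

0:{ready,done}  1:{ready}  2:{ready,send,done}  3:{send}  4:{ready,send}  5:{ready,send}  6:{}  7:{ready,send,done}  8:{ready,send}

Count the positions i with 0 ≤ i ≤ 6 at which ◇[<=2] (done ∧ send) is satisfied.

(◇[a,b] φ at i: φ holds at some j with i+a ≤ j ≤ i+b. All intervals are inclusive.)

5

Evaluate at each i in [0,6]:
  i=0: ✓ (witness j=2)
  i=1: ✓ (witness j=2)
  i=2: ✓ (witness j=2)
  i=3: ✗ (none in [3,5])
  i=4: ✗ (none in [4,6])
  i=5: ✓ (witness j=7)
  i=6: ✓ (witness j=7)
Positions where it holds: {0, 1, 2, 5, 6} → 5.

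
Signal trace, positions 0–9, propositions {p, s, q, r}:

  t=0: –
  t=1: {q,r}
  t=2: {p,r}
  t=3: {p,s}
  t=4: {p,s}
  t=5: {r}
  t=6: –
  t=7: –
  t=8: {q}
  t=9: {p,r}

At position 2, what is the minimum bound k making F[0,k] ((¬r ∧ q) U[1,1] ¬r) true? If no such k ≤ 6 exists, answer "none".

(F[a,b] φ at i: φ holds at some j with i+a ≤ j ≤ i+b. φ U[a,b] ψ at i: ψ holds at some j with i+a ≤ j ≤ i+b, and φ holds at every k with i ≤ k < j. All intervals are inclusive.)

none

Scan j = 2,3,… for ((¬r ∧ q) U[1,1] ¬r):
  j=2: fails
  j=3: fails
  j=4: fails
  j=5: fails
  j=6: fails
  j=7: fails
  j=8: fails
No j in [2,8] satisfies it → none.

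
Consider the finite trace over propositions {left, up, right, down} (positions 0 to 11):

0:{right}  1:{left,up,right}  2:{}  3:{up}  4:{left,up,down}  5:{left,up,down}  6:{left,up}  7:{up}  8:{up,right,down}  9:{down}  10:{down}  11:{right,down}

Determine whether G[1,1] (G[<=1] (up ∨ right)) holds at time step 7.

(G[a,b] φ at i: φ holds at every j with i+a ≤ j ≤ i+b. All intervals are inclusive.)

Does not hold

Check G[<=1] (up ∨ right) at every j in [8,8]:
  j=8: fails at 9
Fails at j=8 → formula fails.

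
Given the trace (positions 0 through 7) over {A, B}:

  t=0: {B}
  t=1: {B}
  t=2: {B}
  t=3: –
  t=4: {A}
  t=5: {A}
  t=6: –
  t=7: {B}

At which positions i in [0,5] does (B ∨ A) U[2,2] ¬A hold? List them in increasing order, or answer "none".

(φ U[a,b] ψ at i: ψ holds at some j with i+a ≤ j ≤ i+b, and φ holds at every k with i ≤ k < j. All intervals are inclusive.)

Evaluate at each i in [0,5]:
  i=0: ✓ (rhs at j=2; lhs holds on [0,1])
  i=1: ✓ (rhs at j=3; lhs holds on [1,2])
  i=2: ✗ (no rhs in [4,4])
  i=3: ✗ (no rhs in [5,5])
  i=4: ✓ (rhs at j=6; lhs holds on [4,5])
  i=5: ✗ (lhs fails at k=6 before rhs at j=7)

0, 1, 4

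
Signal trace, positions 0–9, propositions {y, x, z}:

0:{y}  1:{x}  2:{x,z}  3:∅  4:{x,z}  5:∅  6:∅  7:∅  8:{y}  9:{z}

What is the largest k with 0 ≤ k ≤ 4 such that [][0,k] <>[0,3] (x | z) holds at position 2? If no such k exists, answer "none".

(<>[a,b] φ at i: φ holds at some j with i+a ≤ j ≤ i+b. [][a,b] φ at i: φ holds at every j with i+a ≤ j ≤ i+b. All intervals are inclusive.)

2

<>[0,3] (x | z) must hold from j=2 onward; find where it first fails.
  j=2: holds
  j=3: holds
  j=4: holds
  j=5: fails
Holds on [2,4], so largest k = 2.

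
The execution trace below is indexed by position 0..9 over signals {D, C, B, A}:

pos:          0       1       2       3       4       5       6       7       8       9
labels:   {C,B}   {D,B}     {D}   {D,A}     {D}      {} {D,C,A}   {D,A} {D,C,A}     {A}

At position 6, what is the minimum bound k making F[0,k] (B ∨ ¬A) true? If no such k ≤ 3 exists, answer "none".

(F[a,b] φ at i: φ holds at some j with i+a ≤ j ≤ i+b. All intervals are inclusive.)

none

Scan j = 6,7,… for (B ∨ ¬A):
  j=6: fails
  j=7: fails
  j=8: fails
  j=9: fails
No j in [6,9] satisfies it → none.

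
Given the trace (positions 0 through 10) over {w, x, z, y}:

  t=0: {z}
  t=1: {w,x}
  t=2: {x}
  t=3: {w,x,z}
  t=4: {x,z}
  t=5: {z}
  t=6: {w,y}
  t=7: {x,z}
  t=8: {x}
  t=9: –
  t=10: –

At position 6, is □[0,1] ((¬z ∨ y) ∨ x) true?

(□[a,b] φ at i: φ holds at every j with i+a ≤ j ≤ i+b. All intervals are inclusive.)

Check ((¬z ∨ y) ∨ x) at every j in [6,7]:
  j=6: true
  j=7: true
All positions satisfy it → formula holds.

Holds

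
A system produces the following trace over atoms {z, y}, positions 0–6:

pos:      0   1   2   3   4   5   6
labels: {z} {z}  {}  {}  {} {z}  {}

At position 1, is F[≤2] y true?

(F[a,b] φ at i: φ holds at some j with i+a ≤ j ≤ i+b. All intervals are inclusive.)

Does not hold

Check y at each j in [1,3]:
  j=1: false
  j=2: false
  j=3: false
No position in the window satisfies it → formula fails.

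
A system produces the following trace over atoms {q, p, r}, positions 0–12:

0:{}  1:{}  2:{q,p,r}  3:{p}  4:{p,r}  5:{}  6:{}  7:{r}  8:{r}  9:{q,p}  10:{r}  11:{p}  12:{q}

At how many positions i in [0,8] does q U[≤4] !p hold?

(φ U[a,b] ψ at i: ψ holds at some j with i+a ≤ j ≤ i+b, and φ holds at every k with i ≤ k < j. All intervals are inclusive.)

6

Evaluate at each i in [0,8]:
  i=0: ✓ (rhs at j=0)
  i=1: ✓ (rhs at j=1)
  i=2: ✗ (lhs fails at k=3 before rhs at j=5)
  i=3: ✗ (lhs fails at k=3 before rhs at j=5)
  i=4: ✗ (lhs fails at k=4 before rhs at j=5)
  i=5: ✓ (rhs at j=5)
  i=6: ✓ (rhs at j=6)
  i=7: ✓ (rhs at j=7)
  i=8: ✓ (rhs at j=8)
Positions where it holds: {0, 1, 5, 6, 7, 8} → 6.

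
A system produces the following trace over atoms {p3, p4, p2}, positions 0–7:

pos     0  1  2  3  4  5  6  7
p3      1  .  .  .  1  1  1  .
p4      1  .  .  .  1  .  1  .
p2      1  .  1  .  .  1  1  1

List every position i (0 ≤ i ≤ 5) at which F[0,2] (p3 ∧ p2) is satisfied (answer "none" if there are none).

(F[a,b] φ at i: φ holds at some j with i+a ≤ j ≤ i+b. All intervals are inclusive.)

Evaluate at each i in [0,5]:
  i=0: ✓ (witness j=0)
  i=1: ✗ (none in [1,3])
  i=2: ✗ (none in [2,4])
  i=3: ✓ (witness j=5)
  i=4: ✓ (witness j=5)
  i=5: ✓ (witness j=5)

0, 3, 4, 5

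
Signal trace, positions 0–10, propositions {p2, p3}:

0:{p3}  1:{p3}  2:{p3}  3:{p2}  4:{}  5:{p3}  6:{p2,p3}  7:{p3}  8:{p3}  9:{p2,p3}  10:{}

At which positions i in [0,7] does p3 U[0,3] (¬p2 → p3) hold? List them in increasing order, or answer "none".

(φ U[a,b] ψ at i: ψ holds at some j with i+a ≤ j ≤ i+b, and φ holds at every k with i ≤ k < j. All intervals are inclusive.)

0, 1, 2, 3, 5, 6, 7

Evaluate at each i in [0,7]:
  i=0: ✓ (rhs at j=0)
  i=1: ✓ (rhs at j=1)
  i=2: ✓ (rhs at j=2)
  i=3: ✓ (rhs at j=3)
  i=4: ✗ (lhs fails at k=4 before rhs at j=5)
  i=5: ✓ (rhs at j=5)
  i=6: ✓ (rhs at j=6)
  i=7: ✓ (rhs at j=7)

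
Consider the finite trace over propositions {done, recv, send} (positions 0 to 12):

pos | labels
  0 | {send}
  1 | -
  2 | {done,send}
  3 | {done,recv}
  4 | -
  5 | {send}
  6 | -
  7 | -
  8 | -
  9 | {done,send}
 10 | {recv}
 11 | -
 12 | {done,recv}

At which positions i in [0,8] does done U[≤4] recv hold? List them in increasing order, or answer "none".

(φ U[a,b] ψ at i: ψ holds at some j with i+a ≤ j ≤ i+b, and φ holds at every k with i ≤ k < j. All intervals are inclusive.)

Evaluate at each i in [0,8]:
  i=0: ✗ (lhs fails at k=0 before rhs at j=3)
  i=1: ✗ (lhs fails at k=1 before rhs at j=3)
  i=2: ✓ (rhs at j=3; lhs holds on [2,2])
  i=3: ✓ (rhs at j=3)
  i=4: ✗ (no rhs in [4,8])
  i=5: ✗ (no rhs in [5,9])
  i=6: ✗ (lhs fails at k=6 before rhs at j=10)
  i=7: ✗ (lhs fails at k=7 before rhs at j=10)
  i=8: ✗ (lhs fails at k=8 before rhs at j=10)

2, 3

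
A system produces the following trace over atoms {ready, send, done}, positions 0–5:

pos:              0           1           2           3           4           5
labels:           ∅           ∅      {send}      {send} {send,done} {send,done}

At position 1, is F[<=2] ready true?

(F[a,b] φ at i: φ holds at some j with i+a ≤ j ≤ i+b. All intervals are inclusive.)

Check ready at each j in [1,3]:
  j=1: false
  j=2: false
  j=3: false
No position in the window satisfies it → formula fails.

Does not hold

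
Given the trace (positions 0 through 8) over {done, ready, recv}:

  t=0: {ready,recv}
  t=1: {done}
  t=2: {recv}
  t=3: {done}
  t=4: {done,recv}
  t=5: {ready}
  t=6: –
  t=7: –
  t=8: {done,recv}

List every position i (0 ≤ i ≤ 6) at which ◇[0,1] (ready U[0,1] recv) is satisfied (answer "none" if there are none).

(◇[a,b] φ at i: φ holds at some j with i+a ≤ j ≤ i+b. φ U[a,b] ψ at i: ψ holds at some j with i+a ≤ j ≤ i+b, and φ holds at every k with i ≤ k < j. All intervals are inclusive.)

0, 1, 2, 3, 4

Evaluate at each i in [0,6]:
  i=0: ✓ (witness j=0)
  i=1: ✓ (witness j=2)
  i=2: ✓ (witness j=2)
  i=3: ✓ (witness j=4)
  i=4: ✓ (witness j=4)
  i=5: ✗ (none in [5,6])
  i=6: ✗ (none in [6,7])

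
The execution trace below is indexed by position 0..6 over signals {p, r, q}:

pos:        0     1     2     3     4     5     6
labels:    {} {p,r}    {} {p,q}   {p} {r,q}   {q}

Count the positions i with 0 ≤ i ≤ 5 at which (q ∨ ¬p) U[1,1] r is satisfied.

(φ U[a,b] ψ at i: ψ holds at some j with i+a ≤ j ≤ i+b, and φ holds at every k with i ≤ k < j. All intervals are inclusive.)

1

Evaluate at each i in [0,5]:
  i=0: ✓ (rhs at j=1; lhs holds on [0,0])
  i=1: ✗ (no rhs in [2,2])
  i=2: ✗ (no rhs in [3,3])
  i=3: ✗ (no rhs in [4,4])
  i=4: ✗ (lhs fails at k=4 before rhs at j=5)
  i=5: ✗ (no rhs in [6,6])
Positions where it holds: {0} → 1.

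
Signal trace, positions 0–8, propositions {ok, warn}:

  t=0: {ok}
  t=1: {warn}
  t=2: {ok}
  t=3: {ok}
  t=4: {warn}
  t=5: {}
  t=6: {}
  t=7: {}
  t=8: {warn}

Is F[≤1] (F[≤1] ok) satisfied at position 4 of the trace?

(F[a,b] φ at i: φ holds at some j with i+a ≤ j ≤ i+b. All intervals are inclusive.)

Check F[≤1] ok at each j in [4,5]:
  j=4: fails (none in [4,5])
  j=5: fails (none in [5,6])
No position in the window satisfies it → formula fails.

Does not hold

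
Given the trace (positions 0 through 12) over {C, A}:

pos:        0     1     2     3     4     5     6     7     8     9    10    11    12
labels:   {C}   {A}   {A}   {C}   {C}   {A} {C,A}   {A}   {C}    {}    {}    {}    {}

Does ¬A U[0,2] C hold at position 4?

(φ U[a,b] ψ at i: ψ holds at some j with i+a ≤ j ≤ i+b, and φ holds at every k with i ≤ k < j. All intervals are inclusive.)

Holds

Need some j in [4,6] with C, and ¬A at every k in [4,j-1].
  j=4: C holds; no prefix to check → satisfied.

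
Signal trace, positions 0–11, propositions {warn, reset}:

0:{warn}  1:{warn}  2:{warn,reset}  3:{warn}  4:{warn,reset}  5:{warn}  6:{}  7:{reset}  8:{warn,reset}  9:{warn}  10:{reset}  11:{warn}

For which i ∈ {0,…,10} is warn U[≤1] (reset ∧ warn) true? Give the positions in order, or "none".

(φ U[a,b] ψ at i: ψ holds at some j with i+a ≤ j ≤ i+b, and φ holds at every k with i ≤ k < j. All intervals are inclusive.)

Evaluate at each i in [0,10]:
  i=0: ✗ (no rhs in [0,1])
  i=1: ✓ (rhs at j=2; lhs holds on [1,1])
  i=2: ✓ (rhs at j=2)
  i=3: ✓ (rhs at j=4; lhs holds on [3,3])
  i=4: ✓ (rhs at j=4)
  i=5: ✗ (no rhs in [5,6])
  i=6: ✗ (no rhs in [6,7])
  i=7: ✗ (lhs fails at k=7 before rhs at j=8)
  i=8: ✓ (rhs at j=8)
  i=9: ✗ (no rhs in [9,10])
  i=10: ✗ (no rhs in [10,11])

1, 2, 3, 4, 8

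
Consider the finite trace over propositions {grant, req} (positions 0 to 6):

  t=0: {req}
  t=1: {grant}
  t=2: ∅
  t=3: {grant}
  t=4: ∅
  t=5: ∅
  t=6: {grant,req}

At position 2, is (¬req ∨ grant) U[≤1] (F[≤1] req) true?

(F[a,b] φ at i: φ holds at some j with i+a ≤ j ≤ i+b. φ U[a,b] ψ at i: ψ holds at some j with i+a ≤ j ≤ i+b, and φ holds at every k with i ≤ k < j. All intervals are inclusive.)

Need some j in [2,3] with F[≤1] req, and (¬req ∨ grant) at every k in [2,j-1].
  j=2: F[≤1] req — fails (none in [2,3]).
  j=3: F[≤1] req — fails (none in [3,4]).
No j in the window works → until fails.

No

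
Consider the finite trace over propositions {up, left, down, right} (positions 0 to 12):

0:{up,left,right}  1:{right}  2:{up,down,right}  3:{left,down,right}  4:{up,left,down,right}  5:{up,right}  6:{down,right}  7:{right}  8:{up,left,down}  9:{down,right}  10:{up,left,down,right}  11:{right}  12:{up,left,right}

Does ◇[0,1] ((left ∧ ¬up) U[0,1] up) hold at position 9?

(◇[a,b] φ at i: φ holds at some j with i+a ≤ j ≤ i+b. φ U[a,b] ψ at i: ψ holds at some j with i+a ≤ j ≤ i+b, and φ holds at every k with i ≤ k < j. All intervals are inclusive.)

Check ((left ∧ ¬up) U[0,1] up) at each j in [9,10]:
  j=9: fails
  j=10: holds
Found at j=10 → formula holds.

Yes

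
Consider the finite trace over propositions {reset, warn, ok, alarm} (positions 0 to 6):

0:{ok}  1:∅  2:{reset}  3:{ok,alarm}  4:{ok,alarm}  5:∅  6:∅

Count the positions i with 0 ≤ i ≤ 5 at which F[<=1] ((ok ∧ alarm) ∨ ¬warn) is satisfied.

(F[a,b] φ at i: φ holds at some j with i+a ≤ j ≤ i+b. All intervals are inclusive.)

Evaluate at each i in [0,5]:
  i=0: ✓ (witness j=0)
  i=1: ✓ (witness j=1)
  i=2: ✓ (witness j=2)
  i=3: ✓ (witness j=3)
  i=4: ✓ (witness j=4)
  i=5: ✓ (witness j=5)
Positions where it holds: {0, 1, 2, 3, 4, 5} → 6.

6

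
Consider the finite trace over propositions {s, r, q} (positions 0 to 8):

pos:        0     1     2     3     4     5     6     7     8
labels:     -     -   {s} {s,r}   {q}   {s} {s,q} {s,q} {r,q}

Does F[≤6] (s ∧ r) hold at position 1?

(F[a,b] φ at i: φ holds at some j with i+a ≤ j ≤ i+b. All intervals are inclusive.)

Check (s ∧ r) at each j in [1,7]:
  j=1: false
  j=2: false
  j=3: true
  j=4: false
  j=5: false
  j=6: false
  j=7: false
Found at j=3 → formula holds.

Holds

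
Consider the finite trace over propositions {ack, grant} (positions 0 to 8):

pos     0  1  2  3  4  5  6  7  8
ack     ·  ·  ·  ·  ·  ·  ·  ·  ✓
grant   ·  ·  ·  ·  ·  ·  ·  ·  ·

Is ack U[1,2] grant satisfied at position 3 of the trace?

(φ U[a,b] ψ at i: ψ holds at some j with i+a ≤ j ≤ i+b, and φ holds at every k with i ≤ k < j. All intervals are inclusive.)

Need some j in [4,5] with grant, and ack at every k in [3,j-1].
  j=4: grant false.
  j=5: grant false.
No j in the window works → until fails.

Does not hold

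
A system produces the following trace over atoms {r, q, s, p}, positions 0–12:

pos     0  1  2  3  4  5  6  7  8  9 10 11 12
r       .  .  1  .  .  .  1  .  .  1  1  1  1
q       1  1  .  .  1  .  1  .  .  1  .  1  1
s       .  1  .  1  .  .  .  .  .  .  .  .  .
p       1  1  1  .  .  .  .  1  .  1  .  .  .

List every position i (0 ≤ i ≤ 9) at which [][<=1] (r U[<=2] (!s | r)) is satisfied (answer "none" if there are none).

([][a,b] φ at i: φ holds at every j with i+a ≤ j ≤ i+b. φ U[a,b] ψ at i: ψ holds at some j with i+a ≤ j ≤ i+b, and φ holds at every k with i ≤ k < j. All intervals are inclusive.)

Evaluate at each i in [0,9]:
  i=0: ✗ (fails at j=1)
  i=1: ✗ (fails at j=1)
  i=2: ✗ (fails at j=3)
  i=3: ✗ (fails at j=3)
  i=4: ✓ (all of [4,5])
  i=5: ✓ (all of [5,6])
  i=6: ✓ (all of [6,7])
  i=7: ✓ (all of [7,8])
  i=8: ✓ (all of [8,9])
  i=9: ✓ (all of [9,10])

4, 5, 6, 7, 8, 9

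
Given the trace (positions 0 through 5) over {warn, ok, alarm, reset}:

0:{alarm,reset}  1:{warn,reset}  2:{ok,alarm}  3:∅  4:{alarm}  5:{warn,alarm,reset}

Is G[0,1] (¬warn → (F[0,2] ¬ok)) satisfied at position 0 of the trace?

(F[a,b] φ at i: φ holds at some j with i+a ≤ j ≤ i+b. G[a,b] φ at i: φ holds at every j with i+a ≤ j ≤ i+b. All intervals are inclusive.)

Yes

Check (¬warn → (F[0,2] ¬ok)) at every j in [0,1]:
  j=0: antecedent true; consequent holds (witness at 0) → ✓
  j=1: antecedent false → ✓
All positions satisfy it → formula holds.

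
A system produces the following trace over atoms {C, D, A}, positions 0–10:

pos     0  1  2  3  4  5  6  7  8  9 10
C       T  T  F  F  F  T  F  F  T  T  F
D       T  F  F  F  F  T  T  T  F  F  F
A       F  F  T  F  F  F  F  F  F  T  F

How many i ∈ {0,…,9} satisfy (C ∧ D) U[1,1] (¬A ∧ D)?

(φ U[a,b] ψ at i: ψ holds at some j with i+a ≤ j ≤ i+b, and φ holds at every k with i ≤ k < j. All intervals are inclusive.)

Evaluate at each i in [0,9]:
  i=0: ✗ (no rhs in [1,1])
  i=1: ✗ (no rhs in [2,2])
  i=2: ✗ (no rhs in [3,3])
  i=3: ✗ (no rhs in [4,4])
  i=4: ✗ (lhs fails at k=4 before rhs at j=5)
  i=5: ✓ (rhs at j=6; lhs holds on [5,5])
  i=6: ✗ (lhs fails at k=6 before rhs at j=7)
  i=7: ✗ (no rhs in [8,8])
  i=8: ✗ (no rhs in [9,9])
  i=9: ✗ (no rhs in [10,10])
Positions where it holds: {5} → 1.

1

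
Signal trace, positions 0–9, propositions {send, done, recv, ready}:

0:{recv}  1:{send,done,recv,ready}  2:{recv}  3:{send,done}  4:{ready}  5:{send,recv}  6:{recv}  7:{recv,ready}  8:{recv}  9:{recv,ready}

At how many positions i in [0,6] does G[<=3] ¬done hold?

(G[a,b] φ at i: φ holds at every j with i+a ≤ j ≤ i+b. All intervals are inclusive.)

Evaluate at each i in [0,6]:
  i=0: ✗ (fails at j=1)
  i=1: ✗ (fails at j=1)
  i=2: ✗ (fails at j=3)
  i=3: ✗ (fails at j=3)
  i=4: ✓ (all of [4,7])
  i=5: ✓ (all of [5,8])
  i=6: ✓ (all of [6,9])
Positions where it holds: {4, 5, 6} → 3.

3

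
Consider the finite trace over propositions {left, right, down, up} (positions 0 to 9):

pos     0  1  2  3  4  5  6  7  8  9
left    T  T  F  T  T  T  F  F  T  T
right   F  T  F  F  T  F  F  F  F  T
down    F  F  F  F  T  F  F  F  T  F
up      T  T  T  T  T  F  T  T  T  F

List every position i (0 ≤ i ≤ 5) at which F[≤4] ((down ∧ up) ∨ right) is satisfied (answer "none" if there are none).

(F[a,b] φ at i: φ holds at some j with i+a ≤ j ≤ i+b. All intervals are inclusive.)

Evaluate at each i in [0,5]:
  i=0: ✓ (witness j=1)
  i=1: ✓ (witness j=1)
  i=2: ✓ (witness j=4)
  i=3: ✓ (witness j=4)
  i=4: ✓ (witness j=4)
  i=5: ✓ (witness j=8)

0, 1, 2, 3, 4, 5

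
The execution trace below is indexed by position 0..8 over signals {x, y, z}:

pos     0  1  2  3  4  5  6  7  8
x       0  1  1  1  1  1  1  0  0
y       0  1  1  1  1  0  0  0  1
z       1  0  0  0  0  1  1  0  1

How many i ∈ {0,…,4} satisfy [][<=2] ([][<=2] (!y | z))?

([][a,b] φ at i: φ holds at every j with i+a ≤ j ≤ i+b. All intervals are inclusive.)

0

Evaluate at each i in [0,4]:
  i=0: ✗ (fails at j=0)
  i=1: ✗ (fails at j=1)
  i=2: ✗ (fails at j=2)
  i=3: ✗ (fails at j=3)
  i=4: ✗ (fails at j=4)
Positions where it holds: {} → 0.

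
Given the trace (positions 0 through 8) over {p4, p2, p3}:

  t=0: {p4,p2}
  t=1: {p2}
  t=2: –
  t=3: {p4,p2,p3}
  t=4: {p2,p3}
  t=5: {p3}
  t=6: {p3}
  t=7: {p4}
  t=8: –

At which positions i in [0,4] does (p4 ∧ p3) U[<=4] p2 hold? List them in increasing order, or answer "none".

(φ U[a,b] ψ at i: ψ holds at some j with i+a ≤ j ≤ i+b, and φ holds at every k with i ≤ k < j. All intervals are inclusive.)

Evaluate at each i in [0,4]:
  i=0: ✓ (rhs at j=0)
  i=1: ✓ (rhs at j=1)
  i=2: ✗ (lhs fails at k=2 before rhs at j=3)
  i=3: ✓ (rhs at j=3)
  i=4: ✓ (rhs at j=4)

0, 1, 3, 4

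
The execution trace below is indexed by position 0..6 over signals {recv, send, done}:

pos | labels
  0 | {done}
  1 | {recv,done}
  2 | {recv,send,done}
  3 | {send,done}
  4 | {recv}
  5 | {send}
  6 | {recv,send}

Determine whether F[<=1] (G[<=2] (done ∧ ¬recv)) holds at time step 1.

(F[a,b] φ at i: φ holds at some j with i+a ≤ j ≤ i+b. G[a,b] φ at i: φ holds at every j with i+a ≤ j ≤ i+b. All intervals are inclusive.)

Check G[<=2] (done ∧ ¬recv) at each j in [1,2]:
  j=1: fails at 1
  j=2: fails at 2
No position in the window satisfies it → formula fails.

Does not hold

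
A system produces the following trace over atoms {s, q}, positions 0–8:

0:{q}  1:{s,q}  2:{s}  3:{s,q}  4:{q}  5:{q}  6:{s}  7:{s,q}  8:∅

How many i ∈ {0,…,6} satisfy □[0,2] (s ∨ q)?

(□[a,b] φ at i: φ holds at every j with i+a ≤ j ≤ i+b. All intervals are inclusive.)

Evaluate at each i in [0,6]:
  i=0: ✓ (all of [0,2])
  i=1: ✓ (all of [1,3])
  i=2: ✓ (all of [2,4])
  i=3: ✓ (all of [3,5])
  i=4: ✓ (all of [4,6])
  i=5: ✓ (all of [5,7])
  i=6: ✗ (fails at j=8)
Positions where it holds: {0, 1, 2, 3, 4, 5} → 6.

6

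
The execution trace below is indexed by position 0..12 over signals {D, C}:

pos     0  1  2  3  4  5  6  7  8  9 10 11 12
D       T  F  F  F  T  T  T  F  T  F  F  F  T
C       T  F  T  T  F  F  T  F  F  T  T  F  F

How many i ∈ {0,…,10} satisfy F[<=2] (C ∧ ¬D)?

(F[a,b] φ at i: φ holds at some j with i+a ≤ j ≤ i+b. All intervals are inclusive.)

Evaluate at each i in [0,10]:
  i=0: ✓ (witness j=2)
  i=1: ✓ (witness j=2)
  i=2: ✓ (witness j=2)
  i=3: ✓ (witness j=3)
  i=4: ✗ (none in [4,6])
  i=5: ✗ (none in [5,7])
  i=6: ✗ (none in [6,8])
  i=7: ✓ (witness j=9)
  i=8: ✓ (witness j=9)
  i=9: ✓ (witness j=9)
  i=10: ✓ (witness j=10)
Positions where it holds: {0, 1, 2, 3, 7, 8, 9, 10} → 8.

8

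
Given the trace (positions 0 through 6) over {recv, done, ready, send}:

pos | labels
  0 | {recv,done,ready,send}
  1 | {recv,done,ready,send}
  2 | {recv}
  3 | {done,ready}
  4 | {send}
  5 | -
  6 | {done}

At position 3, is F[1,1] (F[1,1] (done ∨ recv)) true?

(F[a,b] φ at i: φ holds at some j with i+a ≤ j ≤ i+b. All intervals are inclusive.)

Does not hold

Check F[1,1] (done ∨ recv) at each j in [4,4]:
  j=4: fails (none in [5,5])
No position in the window satisfies it → formula fails.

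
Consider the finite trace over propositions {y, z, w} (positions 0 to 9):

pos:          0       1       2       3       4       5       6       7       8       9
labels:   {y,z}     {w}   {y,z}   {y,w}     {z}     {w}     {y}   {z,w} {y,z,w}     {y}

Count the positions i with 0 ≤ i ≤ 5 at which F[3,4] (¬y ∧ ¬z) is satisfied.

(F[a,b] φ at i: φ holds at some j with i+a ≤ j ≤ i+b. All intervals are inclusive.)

2

Evaluate at each i in [0,5]:
  i=0: ✗ (none in [3,4])
  i=1: ✓ (witness j=5)
  i=2: ✓ (witness j=5)
  i=3: ✗ (none in [6,7])
  i=4: ✗ (none in [7,8])
  i=5: ✗ (none in [8,9])
Positions where it holds: {1, 2} → 2.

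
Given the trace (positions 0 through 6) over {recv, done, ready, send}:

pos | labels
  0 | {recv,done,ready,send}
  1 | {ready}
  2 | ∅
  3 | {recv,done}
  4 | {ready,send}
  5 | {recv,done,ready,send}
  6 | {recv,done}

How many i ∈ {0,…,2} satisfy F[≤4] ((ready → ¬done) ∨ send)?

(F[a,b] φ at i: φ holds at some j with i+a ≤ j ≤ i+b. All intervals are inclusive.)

3

Evaluate at each i in [0,2]:
  i=0: ✓ (witness j=0)
  i=1: ✓ (witness j=1)
  i=2: ✓ (witness j=2)
Positions where it holds: {0, 1, 2} → 3.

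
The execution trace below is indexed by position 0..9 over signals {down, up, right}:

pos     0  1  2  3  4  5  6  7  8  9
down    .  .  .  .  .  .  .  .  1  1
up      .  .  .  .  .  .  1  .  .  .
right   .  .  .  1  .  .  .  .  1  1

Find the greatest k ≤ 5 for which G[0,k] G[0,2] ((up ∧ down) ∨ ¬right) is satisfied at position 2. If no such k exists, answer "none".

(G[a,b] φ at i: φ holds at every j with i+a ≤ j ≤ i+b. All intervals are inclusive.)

none

G[0,2] ((up ∧ down) ∨ ¬right) must hold from j=2 onward; find where it first fails.
  j=2: fails → no k works.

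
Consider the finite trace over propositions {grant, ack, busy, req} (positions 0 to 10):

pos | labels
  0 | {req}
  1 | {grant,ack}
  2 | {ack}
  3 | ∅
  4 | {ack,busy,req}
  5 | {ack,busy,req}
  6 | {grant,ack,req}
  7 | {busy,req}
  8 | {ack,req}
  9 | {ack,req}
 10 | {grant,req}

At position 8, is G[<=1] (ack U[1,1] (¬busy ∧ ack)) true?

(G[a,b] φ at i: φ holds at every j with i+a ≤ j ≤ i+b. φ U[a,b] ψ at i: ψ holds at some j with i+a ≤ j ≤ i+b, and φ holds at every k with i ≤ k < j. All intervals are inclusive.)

Does not hold

Check (ack U[1,1] (¬busy ∧ ack)) at every j in [8,9]:
  j=8: holds
  j=9: fails
Fails at j=9 → formula fails.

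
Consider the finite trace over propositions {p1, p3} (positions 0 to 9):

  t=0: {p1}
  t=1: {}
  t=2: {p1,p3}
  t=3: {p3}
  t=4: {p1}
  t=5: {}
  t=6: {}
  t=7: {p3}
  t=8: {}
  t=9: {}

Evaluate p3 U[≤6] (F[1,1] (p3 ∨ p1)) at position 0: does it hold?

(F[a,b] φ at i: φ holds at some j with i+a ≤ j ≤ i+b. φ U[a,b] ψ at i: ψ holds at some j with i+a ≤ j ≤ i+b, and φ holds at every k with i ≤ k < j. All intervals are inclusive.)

Need some j in [0,6] with F[1,1] (p3 ∨ p1), and p3 at every k in [0,j-1].
  j=0: F[1,1] (p3 ∨ p1) — fails (none in [1,1]).
  j=1: F[1,1] (p3 ∨ p1) holds, but p3 fails at k=0 → not this j.
  j=2: F[1,1] (p3 ∨ p1) holds, but p3 fails at k=0 → not this j.
  j=3: F[1,1] (p3 ∨ p1) holds, but p3 fails at k=0 → not this j.
  j=4: F[1,1] (p3 ∨ p1) — fails (none in [5,5]).
  j=5: F[1,1] (p3 ∨ p1) — fails (none in [6,6]).
  j=6: F[1,1] (p3 ∨ p1) holds, but p3 fails at k=0 → not this j.
No j in the window works → until fails.

No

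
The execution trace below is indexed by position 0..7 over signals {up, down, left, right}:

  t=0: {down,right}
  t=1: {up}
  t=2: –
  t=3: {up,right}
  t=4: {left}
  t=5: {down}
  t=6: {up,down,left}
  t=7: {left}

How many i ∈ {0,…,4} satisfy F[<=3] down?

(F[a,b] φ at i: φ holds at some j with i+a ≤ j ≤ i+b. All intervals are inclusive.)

Evaluate at each i in [0,4]:
  i=0: ✓ (witness j=0)
  i=1: ✗ (none in [1,4])
  i=2: ✓ (witness j=5)
  i=3: ✓ (witness j=5)
  i=4: ✓ (witness j=5)
Positions where it holds: {0, 2, 3, 4} → 4.

4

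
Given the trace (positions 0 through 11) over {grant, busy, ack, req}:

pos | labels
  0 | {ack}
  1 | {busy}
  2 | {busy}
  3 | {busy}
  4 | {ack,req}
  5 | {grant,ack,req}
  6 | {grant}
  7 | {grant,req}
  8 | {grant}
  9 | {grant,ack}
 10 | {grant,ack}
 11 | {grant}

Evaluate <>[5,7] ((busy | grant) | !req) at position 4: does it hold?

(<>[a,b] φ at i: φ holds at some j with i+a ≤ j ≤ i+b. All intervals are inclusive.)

Yes

Check ((busy | grant) | !req) at each j in [9,11]:
  j=9: true
  j=10: true
  j=11: true
Found at j=9 → formula holds.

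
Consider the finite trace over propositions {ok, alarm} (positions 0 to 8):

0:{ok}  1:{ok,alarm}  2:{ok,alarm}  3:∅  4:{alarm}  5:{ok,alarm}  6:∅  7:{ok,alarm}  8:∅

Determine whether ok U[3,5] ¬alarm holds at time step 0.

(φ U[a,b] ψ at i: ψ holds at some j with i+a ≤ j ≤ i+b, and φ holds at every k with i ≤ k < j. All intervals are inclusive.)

Holds

Need some j in [3,5] with ¬alarm, and ok at every k in [0,j-1].
  j=3: ¬alarm holds; ok holds at every k in [0,2] → satisfied.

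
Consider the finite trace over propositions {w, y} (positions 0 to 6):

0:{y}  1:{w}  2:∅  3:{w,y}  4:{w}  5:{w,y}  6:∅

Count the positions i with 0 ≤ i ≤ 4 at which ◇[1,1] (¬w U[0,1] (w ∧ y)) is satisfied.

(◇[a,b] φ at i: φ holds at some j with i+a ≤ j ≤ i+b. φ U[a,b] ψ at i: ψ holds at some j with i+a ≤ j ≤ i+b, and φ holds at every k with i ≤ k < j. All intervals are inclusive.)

Evaluate at each i in [0,4]:
  i=0: ✗ (none in [1,1])
  i=1: ✓ (witness j=2)
  i=2: ✓ (witness j=3)
  i=3: ✗ (none in [4,4])
  i=4: ✓ (witness j=5)
Positions where it holds: {1, 2, 4} → 3.

3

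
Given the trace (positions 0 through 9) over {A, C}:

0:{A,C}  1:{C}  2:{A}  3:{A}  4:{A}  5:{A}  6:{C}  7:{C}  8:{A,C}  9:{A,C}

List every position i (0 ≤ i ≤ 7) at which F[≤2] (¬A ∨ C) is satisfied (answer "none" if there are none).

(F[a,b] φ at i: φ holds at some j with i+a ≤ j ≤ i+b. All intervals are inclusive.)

0, 1, 4, 5, 6, 7

Evaluate at each i in [0,7]:
  i=0: ✓ (witness j=0)
  i=1: ✓ (witness j=1)
  i=2: ✗ (none in [2,4])
  i=3: ✗ (none in [3,5])
  i=4: ✓ (witness j=6)
  i=5: ✓ (witness j=6)
  i=6: ✓ (witness j=6)
  i=7: ✓ (witness j=7)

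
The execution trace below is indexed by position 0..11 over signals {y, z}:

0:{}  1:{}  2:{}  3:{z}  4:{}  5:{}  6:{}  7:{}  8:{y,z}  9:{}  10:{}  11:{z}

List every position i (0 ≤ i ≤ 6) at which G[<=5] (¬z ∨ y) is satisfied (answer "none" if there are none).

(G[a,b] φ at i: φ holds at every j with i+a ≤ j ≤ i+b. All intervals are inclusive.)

Evaluate at each i in [0,6]:
  i=0: ✗ (fails at j=3)
  i=1: ✗ (fails at j=3)
  i=2: ✗ (fails at j=3)
  i=3: ✗ (fails at j=3)
  i=4: ✓ (all of [4,9])
  i=5: ✓ (all of [5,10])
  i=6: ✗ (fails at j=11)

4, 5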